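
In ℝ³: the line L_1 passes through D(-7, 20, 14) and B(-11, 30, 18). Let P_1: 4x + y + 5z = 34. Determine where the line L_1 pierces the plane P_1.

A direction vector for L_1 is B − D = (-4, 10, 4).
Substitute r = (-7, 20, 14) + t(-4, 10, 4) into the plane: 62 + 14t = 34, so t = -2.
Intersection: (-7, 20, 14) + (-2)·(-4, 10, 4) = (1, 0, 6).

(1, 0, 6)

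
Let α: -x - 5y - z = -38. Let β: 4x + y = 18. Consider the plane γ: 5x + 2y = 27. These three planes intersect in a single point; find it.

(3, 6, 5)

Solving the 3×3 linear system -x - 5y - z = -38, 4x + y = 18, 5x + 2y = 27 (e.g. by elimination or Cramer's rule, determinant = -3) gives (3, 6, 5).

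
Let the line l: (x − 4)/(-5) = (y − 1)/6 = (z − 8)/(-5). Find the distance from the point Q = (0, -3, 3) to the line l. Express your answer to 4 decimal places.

7.2022

l has direction (-5, 6, -5) through (4, 1, 8).
Taking (4, 1, 8) on l with direction v = (-5, 6, -5): w = Q − (4, 1, 8) = (-4, -4, -5), and w × v = (50, 5, -44).
Distance = |w × v| / |v| = √4461 / √86 ≈ 7.2022.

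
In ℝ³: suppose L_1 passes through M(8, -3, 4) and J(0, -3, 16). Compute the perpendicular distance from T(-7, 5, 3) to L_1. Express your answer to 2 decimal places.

15.29

A direction vector for L_1 is J − M = (-8, 0, 12).
Taking (8, -3, 4) on L_1 with direction v = (-8, 0, 12): w = T − (8, -3, 4) = (-15, 8, -1), and w × v = (96, 188, 64).
Distance = |w × v| / |v| = √48656 / √208 ≈ 15.29.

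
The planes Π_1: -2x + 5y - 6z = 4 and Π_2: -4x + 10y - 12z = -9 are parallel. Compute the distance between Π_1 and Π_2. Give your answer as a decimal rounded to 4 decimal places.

1.0543

Rescale Π_2 by 1/2: -2x + 5y - 6z = -9/2. Then distance = |4 − (-9/2)| / √65 ≈ 1.0543.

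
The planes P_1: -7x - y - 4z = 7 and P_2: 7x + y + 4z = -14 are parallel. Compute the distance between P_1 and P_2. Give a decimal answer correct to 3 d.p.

0.862

Rescale P_2 by 1/(-1): -7x - y - 4z = 14. Then distance = |7 − 14| / √66 ≈ 0.862.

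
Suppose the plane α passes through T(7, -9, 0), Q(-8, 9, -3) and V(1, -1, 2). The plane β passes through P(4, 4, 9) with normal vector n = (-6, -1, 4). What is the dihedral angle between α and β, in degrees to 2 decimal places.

TQ = (-15, 18, -3), TV = (-6, 8, 2); a normal to α is TQ × TV = (60, 48, -12).
Using T: α has equation 60x + 48y - 12z = -12.
β: n·r = n·P gives -6x - y + 4z = 8.
cos θ = |n₁·n₂| / (|n₁||n₂|) = |-456| / (√6048 · √53).
θ = arccos(0.80542) ≈ 36.35°.

36.35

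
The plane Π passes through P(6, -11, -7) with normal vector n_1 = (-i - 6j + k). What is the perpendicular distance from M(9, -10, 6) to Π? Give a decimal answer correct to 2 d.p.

0.65

Π: n_1·r = n_1·P gives -x - 6y + z = 53.
n·M − d = (-1)·(9) + (-6)·(-10) + (1)·(6) − 53 = 4; |n| = √38.
Distance = |4| / √38 = 4/√38 ≈ 0.65.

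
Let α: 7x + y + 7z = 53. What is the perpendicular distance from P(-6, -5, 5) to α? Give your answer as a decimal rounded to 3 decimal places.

6.533

n·P − d = (7)·(-6) + (1)·(-5) + (7)·(5) − 53 = -65; |n| = √99.
Distance = |-65| / √99 = 65/√99 ≈ 6.533.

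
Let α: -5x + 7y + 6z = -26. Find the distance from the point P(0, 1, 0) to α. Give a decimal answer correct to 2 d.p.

3.15

n·P − d = (-5)·(0) + (7)·(1) + (6)·(0) − (-26) = 33; |n| = √110.
Distance = |33| / √110 = 33/√110 ≈ 3.15.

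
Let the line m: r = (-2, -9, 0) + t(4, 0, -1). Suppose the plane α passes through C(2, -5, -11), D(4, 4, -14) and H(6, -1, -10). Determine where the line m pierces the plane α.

CD = (2, 9, -3), CH = (4, 4, 1); a normal to α is CD × CH = (21, -14, -28).
Using C: α has equation 21x - 14y - 28z = 420.
Substitute r = (-2, -9, 0) + t(4, 0, -1) into the plane: 84 + 112t = 420, so t = 3.
Intersection: (-2, -9, 0) + 3·(4, 0, -1) = (10, -9, -3).

(10, -9, -3)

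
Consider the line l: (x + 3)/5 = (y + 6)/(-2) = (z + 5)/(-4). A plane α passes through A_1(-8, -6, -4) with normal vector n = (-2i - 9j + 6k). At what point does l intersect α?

l has direction (5, -2, -4) through (-3, -6, -5).
α: n·r = n·A_1 gives -2x - 9y + 6z = 46.
Substitute r = (-3, -6, -5) + t(5, -2, -4) into the plane: 30 + (-16)t = 46, so t = -1.
Intersection: (-3, -6, -5) + (-1)·(5, -2, -4) = (-8, -4, -1).

(-8, -4, -1)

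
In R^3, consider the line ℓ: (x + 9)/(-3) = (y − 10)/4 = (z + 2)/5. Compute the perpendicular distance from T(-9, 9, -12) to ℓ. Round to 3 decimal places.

6.533

ℓ has direction (-3, 4, 5) through (-9, 10, -2).
Taking (-9, 10, -2) on ℓ with direction v = (-3, 4, 5): w = T − (-9, 10, -2) = (0, -1, -10), and w × v = (35, 30, -3).
Distance = |w × v| / |v| = √2134 / √50 ≈ 6.533.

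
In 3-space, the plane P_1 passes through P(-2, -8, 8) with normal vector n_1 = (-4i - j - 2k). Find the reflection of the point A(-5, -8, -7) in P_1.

(11, -4, 1)

P_1: n_1·r = n_1·P gives -4x - y - 2z = 0.
λ = (n·A − d)/|n|² = (42 − 0)/21 = 2.
Reflection = A − 2λn = (-5, -8, -7) − 4·(-4, -1, -2) = (11, -4, 1).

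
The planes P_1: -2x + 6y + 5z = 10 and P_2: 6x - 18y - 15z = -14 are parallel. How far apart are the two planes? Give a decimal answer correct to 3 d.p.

0.662

Rescale P_2 by 1/(-3): -2x + 6y + 5z = 14/3. Then distance = |10 − (14/3)| / √65 ≈ 0.662.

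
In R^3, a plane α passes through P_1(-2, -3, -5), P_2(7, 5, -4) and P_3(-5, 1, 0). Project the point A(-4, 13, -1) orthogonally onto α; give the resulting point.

P_1P_2 = (9, 8, 1), P_1P_3 = (-3, 4, 5); a normal to α is P_1P_2 × P_1P_3 = (36, -48, 60).
Using P_1: α has equation 36x - 48y + 60z = -228.
Foot = A − λn with λ = (n·A − d)/|n|² = (-828 − (-228))/7200 = -1/12.
Foot = (-4, 13, -1) − (-1/12)·(36, -48, 60) = (-1, 9, 4).

(-1, 9, 4)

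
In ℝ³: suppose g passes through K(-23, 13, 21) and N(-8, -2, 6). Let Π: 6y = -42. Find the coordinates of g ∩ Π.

A direction vector for g is N − K = (15, -15, -15).
Substitute r = (-23, 13, 21) + t(15, -15, -15) into the plane: 78 + (-90)t = -42, so t = 4/3.
Intersection: (-23, 13, 21) + (4/3)·(15, -15, -15) = (-3, -7, 1).

(-3, -7, 1)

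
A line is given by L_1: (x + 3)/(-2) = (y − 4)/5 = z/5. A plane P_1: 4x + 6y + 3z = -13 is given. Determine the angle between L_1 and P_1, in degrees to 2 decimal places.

L_1 has direction (-2, 5, 5) through (-3, 4, 0).
sin θ = |n·v| / (|n||v|) = |37| / (√61 · √54) = 0.64467.
θ ≈ 40.14°.

40.14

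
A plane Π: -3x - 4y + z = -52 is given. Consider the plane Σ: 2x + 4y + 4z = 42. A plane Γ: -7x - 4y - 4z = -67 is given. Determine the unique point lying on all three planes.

(5, 9, -1)

Solving the 3×3 linear system -3x - 4y + z = -52, 2x + 4y + 4z = 42, -7x - 4y - 4z = -67 (e.g. by elimination or Cramer's rule, determinant = 100) gives (5, 9, -1).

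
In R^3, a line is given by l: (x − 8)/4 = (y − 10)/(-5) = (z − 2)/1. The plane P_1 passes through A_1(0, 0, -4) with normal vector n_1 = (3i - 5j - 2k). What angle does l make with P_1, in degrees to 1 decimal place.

l has direction (4, -5, 1) through (8, 10, 2).
P_1: n_1·r = n_1·A_1 gives 3x - 5y - 2z = 8.
sin θ = |n·v| / (|n||v|) = |35| / (√38 · √42) = 0.87610.
θ ≈ 61.2°.

61.2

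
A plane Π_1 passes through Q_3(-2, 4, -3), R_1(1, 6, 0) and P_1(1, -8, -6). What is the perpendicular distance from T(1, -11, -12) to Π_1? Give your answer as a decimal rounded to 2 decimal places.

Q_3R_1 = (3, 2, 3), Q_3P_1 = (3, -12, -3); a normal to Π_1 is Q_3R_1 × Q_3P_1 = (30, 18, -42).
Using Q_3: Π_1 has equation 30x + 18y - 42z = 138.
n·T − d = (30)·(1) + (18)·(-11) + (-42)·(-12) − 138 = 198; |n| = √2988.
Distance = |198| / √2988 = 198/√2988 ≈ 3.62.

3.62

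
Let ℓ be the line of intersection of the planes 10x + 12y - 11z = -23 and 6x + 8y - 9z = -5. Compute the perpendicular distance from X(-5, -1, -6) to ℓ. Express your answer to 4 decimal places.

Direction of ℓ: (10, 12, -11) × (6, 8, -9) = (-20, 24, 8).
A point on ℓ: solving the two plane equations with x = -8 gives (-8, 2, -3).
Taking (-8, 2, -3) on ℓ with direction v = (-20, 24, 8): w = X − (-8, 2, -3) = (3, -3, -3), and w × v = (48, 36, 12).
Distance = |w × v| / |v| = √3744 / √1040 ≈ 1.8974.

1.8974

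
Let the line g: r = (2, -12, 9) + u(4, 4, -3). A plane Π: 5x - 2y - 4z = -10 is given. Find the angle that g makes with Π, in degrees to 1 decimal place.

34.0

sin θ = |n·v| / (|n||v|) = |24| / (√45 · √41) = 0.55874.
θ ≈ 34.0°.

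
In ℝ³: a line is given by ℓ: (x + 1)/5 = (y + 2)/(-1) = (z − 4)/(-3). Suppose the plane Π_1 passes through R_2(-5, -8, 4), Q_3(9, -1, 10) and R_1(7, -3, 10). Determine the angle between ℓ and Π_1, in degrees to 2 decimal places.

ℓ has direction (5, -1, -3) through (-1, -2, 4).
R_2Q_3 = (14, 7, 6), R_2R_1 = (12, 5, 6); a normal to Π_1 is R_2Q_3 × R_2R_1 = (12, -12, -14).
Using R_2: Π_1 has equation 12x - 12y - 14z = -20.
sin θ = |n·v| / (|n||v|) = |114| / (√484 · √35) = 0.87589.
θ ≈ 61.15°.

61.15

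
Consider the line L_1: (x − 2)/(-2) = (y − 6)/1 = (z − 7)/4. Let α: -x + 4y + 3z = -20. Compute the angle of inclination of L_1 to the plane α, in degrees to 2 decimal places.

L_1 has direction (-2, 1, 4) through (2, 6, 7).
sin θ = |n·v| / (|n||v|) = |18| / (√26 · √21) = 0.77033.
θ ≈ 50.38°.

50.38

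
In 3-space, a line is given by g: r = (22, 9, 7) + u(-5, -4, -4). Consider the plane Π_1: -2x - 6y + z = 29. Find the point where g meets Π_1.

(2, -7, -9)

Substitute r = (22, 9, 7) + t(-5, -4, -4) into the plane: -91 + 30t = 29, so t = 4.
Intersection: (22, 9, 7) + 4·(-5, -4, -4) = (2, -7, -9).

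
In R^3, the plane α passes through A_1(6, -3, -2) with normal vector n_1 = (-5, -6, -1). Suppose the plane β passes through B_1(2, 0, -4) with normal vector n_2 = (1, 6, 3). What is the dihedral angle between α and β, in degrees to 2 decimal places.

34.52

α: n_1·r = n_1·A_1 gives -5x - 6y - z = -10.
β: n_2·r = n_2·B_1 gives x + 6y + 3z = -10.
cos θ = |n₁·n₂| / (|n₁||n₂|) = |-44| / (√62 · √46).
θ = arccos(0.82391) ≈ 34.52°.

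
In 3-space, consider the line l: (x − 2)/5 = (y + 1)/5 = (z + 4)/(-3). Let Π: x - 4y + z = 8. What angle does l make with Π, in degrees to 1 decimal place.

33.5

l has direction (5, 5, -3) through (2, -1, -4).
sin θ = |n·v| / (|n||v|) = |-18| / (√18 · √59) = 0.55234.
θ ≈ 33.5°.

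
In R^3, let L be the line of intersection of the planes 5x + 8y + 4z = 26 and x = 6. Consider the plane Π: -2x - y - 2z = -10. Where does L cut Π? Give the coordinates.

(6, 0, -1)

Direction of L: (5, 8, 4) × (1, 0, 0) = (0, 4, -8).
A point on L: solving the two plane equations with y = 1 gives (6, 1, -3).
Substitute r = (6, 1, -3) + t(0, 4, -8) into the plane: -7 + 12t = -10, so t = -1/4.
Intersection: (6, 1, -3) + (-1/4)·(0, 4, -8) = (6, 0, -1).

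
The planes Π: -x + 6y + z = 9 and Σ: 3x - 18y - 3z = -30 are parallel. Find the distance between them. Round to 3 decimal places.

0.162

Rescale Σ by 1/(-3): -x + 6y + z = 10. Then distance = |9 − 10| / √38 ≈ 0.162.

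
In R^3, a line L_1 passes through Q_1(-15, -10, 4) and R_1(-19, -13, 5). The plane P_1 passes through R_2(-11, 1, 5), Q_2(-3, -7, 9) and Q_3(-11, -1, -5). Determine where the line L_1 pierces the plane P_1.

A direction vector for L_1 is R_1 − Q_1 = (-4, -3, 1).
R_2Q_2 = (8, -8, 4), R_2Q_3 = (0, -2, -10); a normal to P_1 is R_2Q_2 × R_2Q_3 = (88, 80, -16).
Using R_2: P_1 has equation 88x + 80y - 16z = -968.
Substitute r = (-15, -10, 4) + t(-4, -3, 1) into the plane: -2184 + (-608)t = -968, so t = -2.
Intersection: (-15, -10, 4) + (-2)·(-4, -3, 1) = (-7, -4, 2).

(-7, -4, 2)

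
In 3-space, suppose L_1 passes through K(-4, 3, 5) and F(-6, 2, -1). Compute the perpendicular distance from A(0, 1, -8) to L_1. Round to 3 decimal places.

A direction vector for L_1 is F − K = (-2, -1, -6).
Taking (-4, 3, 5) on L_1 with direction v = (-2, -1, -6): w = A − (-4, 3, 5) = (4, -2, -13), and w × v = (-1, 50, -8).
Distance = |w × v| / |v| = √2565 / √41 ≈ 7.910.

7.910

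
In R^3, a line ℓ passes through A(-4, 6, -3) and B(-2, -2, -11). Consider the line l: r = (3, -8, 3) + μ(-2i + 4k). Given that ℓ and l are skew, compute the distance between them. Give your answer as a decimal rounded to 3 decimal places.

11.784

A direction vector for ℓ is B − A = (2, -8, -8).
Common perpendicular direction n = (2, -8, -8) × (-2, 0, 4) = (-32, 8, -16).
With w = (3, -8, 3) − (-4, 6, -3) = (7, -14, 6), w · n = -432.
Distance = |w · n| / |n| = |-432| / √1344 ≈ 11.784.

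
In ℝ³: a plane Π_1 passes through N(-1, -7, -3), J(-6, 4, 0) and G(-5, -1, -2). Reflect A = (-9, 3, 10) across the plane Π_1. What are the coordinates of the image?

(-1, 11, -6)

NJ = (-5, 11, 3), NG = (-4, 6, 1); a normal to Π_1 is NJ × NG = (-7, -7, 14).
Using N: Π_1 has equation -7x - 7y + 14z = 14.
λ = (n·A − d)/|n|² = (182 − 14)/294 = 4/7.
Reflection = A − 2λn = (-9, 3, 10) − (8/7)·(-7, -7, 14) = (-1, 11, -6).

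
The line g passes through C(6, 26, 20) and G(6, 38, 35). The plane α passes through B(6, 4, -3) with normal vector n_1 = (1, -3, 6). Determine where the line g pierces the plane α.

A direction vector for g is G − C = (0, 12, 15).
α: n_1·r = n_1·B gives x - 3y + 6z = -24.
Substitute r = (6, 26, 20) + t(0, 12, 15) into the plane: 48 + 54t = -24, so t = -4/3.
Intersection: (6, 26, 20) + (-4/3)·(0, 12, 15) = (6, 10, 0).

(6, 10, 0)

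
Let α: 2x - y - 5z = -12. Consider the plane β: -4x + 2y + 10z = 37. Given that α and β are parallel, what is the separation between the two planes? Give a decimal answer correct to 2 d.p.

1.19

Rescale β by 1/(-2): 2x - y - 5z = -37/2. Then distance = |-12 − (-37/2)| / √30 ≈ 1.19.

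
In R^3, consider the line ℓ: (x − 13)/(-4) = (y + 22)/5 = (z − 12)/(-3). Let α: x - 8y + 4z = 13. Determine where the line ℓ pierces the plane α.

(-3, -2, 0)

ℓ has direction (-4, 5, -3) through (13, -22, 12).
Substitute r = (13, -22, 12) + t(-4, 5, -3) into the plane: 237 + (-56)t = 13, so t = 4.
Intersection: (13, -22, 12) + 4·(-4, 5, -3) = (-3, -2, 0).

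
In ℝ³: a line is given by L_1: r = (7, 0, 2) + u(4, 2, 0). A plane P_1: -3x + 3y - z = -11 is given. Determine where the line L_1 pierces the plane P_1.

Substitute r = (7, 0, 2) + t(4, 2, 0) into the plane: -23 + (-6)t = -11, so t = -2.
Intersection: (7, 0, 2) + (-2)·(4, 2, 0) = (-1, -4, 2).

(-1, -4, 2)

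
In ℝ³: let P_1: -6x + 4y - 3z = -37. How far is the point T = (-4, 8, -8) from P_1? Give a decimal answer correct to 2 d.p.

n·T − d = (-6)·(-4) + (4)·(8) + (-3)·(-8) − (-37) = 117; |n| = √61.
Distance = |117| / √61 = 117/√61 ≈ 14.98.

14.98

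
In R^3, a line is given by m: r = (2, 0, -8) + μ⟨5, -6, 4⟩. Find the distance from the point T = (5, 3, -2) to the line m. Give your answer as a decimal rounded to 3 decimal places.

6.948

Taking (2, 0, -8) on m with direction v = (5, -6, 4): w = T − (2, 0, -8) = (3, 3, 6), and w × v = (48, 18, -33).
Distance = |w × v| / |v| = √3717 / √77 ≈ 6.948.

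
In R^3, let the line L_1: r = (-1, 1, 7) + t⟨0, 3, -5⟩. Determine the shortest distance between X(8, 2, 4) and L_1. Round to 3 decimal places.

Taking (-1, 1, 7) on L_1 with direction v = (0, 3, -5): w = X − (-1, 1, 7) = (9, 1, -3), and w × v = (4, 45, 27).
Distance = |w × v| / |v| = √2770 / √34 ≈ 9.026.

9.026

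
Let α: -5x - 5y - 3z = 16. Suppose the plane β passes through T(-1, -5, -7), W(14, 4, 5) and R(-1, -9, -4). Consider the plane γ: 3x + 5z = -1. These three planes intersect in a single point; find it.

TW = (15, 9, 12), TR = (0, -4, 3); a normal to β is TW × TR = (75, -45, -60).
Using T: β has equation 75x - 45y - 60z = 570.
Solving the 3×3 linear system -5x - 5y - 3z = 16, 75x - 45y - 60z = 570, 3x + 5z = -1 (e.g. by elimination or Cramer's rule, determinant = 3495) gives (3, -5, -2).

(3, -5, -2)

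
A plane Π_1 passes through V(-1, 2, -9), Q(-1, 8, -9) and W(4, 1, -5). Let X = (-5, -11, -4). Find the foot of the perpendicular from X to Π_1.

VQ = (0, 6, 0), VW = (5, -1, 4); a normal to Π_1 is VQ × VW = (24, 0, -30).
Using V: Π_1 has equation 24x - 30z = 246.
Foot = X − λn with λ = (n·X − d)/|n|² = (0 − 246)/1476 = -1/6.
Foot = (-5, -11, -4) − (-1/6)·(24, 0, -30) = (-1, -11, -9).

(-1, -11, -9)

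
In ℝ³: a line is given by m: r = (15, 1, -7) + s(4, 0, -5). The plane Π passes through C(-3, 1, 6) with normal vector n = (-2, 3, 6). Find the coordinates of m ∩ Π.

(3, 1, 8)

Π: n·r = n·C gives -2x + 3y + 6z = 45.
Substitute r = (15, 1, -7) + t(4, 0, -5) into the plane: -69 + (-38)t = 45, so t = -3.
Intersection: (15, 1, -7) + (-3)·(4, 0, -5) = (3, 1, 8).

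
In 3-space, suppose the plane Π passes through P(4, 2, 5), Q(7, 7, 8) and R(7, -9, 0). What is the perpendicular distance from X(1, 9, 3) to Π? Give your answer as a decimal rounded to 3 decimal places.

PQ = (3, 5, 3), PR = (3, -11, -5); a normal to Π is PQ × PR = (8, 24, -48).
Using P: Π has equation 8x + 24y - 48z = -160.
n·X − d = (8)·(1) + (24)·(9) + (-48)·(3) − (-160) = 240; |n| = √2944.
Distance = |240| / √2944 = 240/√2944 ≈ 4.423.

4.423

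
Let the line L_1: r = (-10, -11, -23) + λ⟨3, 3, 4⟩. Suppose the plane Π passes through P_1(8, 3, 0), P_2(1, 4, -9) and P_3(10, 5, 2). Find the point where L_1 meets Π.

(2, 1, -7)

P_1P_2 = (-7, 1, -9), P_1P_3 = (2, 2, 2); a normal to Π is P_1P_2 × P_1P_3 = (20, -4, -16).
Using P_1: Π has equation 20x - 4y - 16z = 148.
Substitute r = (-10, -11, -23) + t(3, 3, 4) into the plane: 212 + (-16)t = 148, so t = 4.
Intersection: (-10, -11, -23) + 4·(3, 3, 4) = (2, 1, -7).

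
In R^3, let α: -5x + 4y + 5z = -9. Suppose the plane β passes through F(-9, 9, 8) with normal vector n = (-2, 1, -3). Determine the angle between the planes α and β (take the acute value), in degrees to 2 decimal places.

β: n·r = n·F gives -2x + y - 3z = 3.
cos θ = |n₁·n₂| / (|n₁||n₂|) = |-1| / (√66 · √14).
θ = arccos(0.03290) ≈ 88.11°.

88.11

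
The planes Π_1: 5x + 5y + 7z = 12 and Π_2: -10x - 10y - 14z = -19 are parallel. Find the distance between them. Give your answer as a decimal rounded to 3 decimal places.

Rescale Π_2 by 1/(-2): 5x + 5y + 7z = 19/2. Then distance = |12 − (19/2)| / √99 ≈ 0.251.

0.251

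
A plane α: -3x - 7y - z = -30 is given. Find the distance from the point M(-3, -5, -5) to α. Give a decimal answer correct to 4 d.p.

10.2849

n·M − d = (-3)·(-3) + (-7)·(-5) + (-1)·(-5) − (-30) = 79; |n| = √59.
Distance = |79| / √59 = 79/√59 ≈ 10.2849.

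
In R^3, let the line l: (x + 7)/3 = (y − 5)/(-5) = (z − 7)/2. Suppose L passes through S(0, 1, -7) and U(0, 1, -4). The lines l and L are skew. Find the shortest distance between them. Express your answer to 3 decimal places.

l has direction (3, -5, 2) through (-7, 5, 7).
A direction vector for L is U − S = (0, 0, 3).
Common perpendicular direction n = (3, -5, 2) × (0, 0, 3) = (-15, -9, 0).
With w = (0, 1, -7) − (-7, 5, 7) = (7, -4, -14), w · n = -69.
Distance = |w · n| / |n| = |-69| / √306 ≈ 3.944.

3.944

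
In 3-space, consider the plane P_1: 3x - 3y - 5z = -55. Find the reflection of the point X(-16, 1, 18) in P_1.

(-4, -11, -2)

λ = (n·X − d)/|n|² = (-141 − (-55))/43 = -2.
Reflection = X − 2λn = (-16, 1, 18) − (-4)·(3, -3, -5) = (-4, -11, -2).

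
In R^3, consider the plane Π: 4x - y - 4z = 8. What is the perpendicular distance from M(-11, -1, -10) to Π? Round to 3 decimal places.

n·M − d = (4)·(-11) + (-1)·(-1) + (-4)·(-10) − 8 = -11; |n| = √33.
Distance = |-11| / √33 = 11/√33 ≈ 1.915.

1.915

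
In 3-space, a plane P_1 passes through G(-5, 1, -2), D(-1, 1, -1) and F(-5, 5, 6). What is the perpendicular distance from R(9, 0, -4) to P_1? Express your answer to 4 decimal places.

1.5556

GD = (4, 0, 1), GF = (0, 4, 8); a normal to P_1 is GD × GF = (-4, -32, 16).
Using G: P_1 has equation -4x - 32y + 16z = -44.
n·R − d = (-4)·(9) + (-32)·(0) + (16)·(-4) − (-44) = -56; |n| = √1296.
Distance = |-56| / √1296 = 56/√1296 ≈ 1.5556.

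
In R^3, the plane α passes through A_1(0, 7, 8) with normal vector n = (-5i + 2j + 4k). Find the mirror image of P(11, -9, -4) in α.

α: n·r = n·A_1 gives -5x + 2y + 4z = 46.
λ = (n·P − d)/|n|² = (-89 − 46)/45 = -3.
Reflection = P − 2λn = (11, -9, -4) − (-6)·(-5, 2, 4) = (-19, 3, 20).

(-19, 3, 20)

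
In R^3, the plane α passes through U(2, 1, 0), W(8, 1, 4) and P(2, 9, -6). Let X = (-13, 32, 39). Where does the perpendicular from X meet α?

UW = (6, 0, 4), UP = (0, 8, -6); a normal to α is UW × UP = (-32, 36, 48).
Using U: α has equation -32x + 36y + 48z = -28.
Foot = X − λn with λ = (n·X − d)/|n|² = (3440 − (-28))/4624 = 3/4.
Foot = (-13, 32, 39) − (3/4)·(-32, 36, 48) = (11, 5, 3).

(11, 5, 3)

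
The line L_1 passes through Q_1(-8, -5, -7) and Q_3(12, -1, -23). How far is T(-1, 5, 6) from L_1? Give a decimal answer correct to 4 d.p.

A direction vector for L_1 is Q_3 − Q_1 = (20, 4, -16).
Taking (-8, -5, -7) on L_1 with direction v = (20, 4, -16): w = T − (-8, -5, -7) = (7, 10, 13), and w × v = (-212, 372, -172).
Distance = |w × v| / |v| = √212912 / √672 ≈ 17.7998.

17.7998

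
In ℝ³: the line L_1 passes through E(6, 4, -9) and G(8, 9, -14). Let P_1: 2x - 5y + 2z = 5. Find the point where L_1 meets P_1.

A direction vector for L_1 is G − E = (2, 5, -5).
Substitute r = (6, 4, -9) + t(2, 5, -5) into the plane: -26 + (-31)t = 5, so t = -1.
Intersection: (6, 4, -9) + (-1)·(2, 5, -5) = (4, -1, -4).

(4, -1, -4)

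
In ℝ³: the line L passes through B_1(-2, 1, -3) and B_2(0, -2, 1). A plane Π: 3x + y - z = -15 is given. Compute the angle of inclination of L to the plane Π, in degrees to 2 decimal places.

3.21

A direction vector for L is B_2 − B_1 = (2, -3, 4).
sin θ = |n·v| / (|n||v|) = |-1| / (√11 · √29) = 0.05599.
θ ≈ 3.21°.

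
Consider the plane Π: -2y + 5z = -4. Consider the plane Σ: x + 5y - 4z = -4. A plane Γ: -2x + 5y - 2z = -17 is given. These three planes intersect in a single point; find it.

(3, -3, -2)

Solving the 3×3 linear system -2y + 5z = -4, x + 5y - 4z = -4, -2x + 5y - 2z = -17 (e.g. by elimination or Cramer's rule, determinant = 55) gives (3, -3, -2).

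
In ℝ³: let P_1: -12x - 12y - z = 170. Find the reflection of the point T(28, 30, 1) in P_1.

λ = (n·T − d)/|n|² = (-697 − 170)/289 = -3.
Reflection = T − 2λn = (28, 30, 1) − (-6)·(-12, -12, -1) = (-44, -42, -5).

(-44, -42, -5)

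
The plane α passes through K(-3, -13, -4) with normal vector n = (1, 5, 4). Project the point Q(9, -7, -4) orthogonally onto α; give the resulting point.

(8, -12, -8)

α: n·r = n·K gives x + 5y + 4z = -84.
Foot = Q − λn with λ = (n·Q − d)/|n|² = (-42 − (-84))/42 = 1.
Foot = (9, -7, -4) − 1·(1, 5, 4) = (8, -12, -8).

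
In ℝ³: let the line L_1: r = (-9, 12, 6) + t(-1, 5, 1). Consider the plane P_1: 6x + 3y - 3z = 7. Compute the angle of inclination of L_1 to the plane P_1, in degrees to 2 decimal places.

9.04

sin θ = |n·v| / (|n||v|) = |6| / (√54 · √27) = 0.15713.
θ ≈ 9.04°.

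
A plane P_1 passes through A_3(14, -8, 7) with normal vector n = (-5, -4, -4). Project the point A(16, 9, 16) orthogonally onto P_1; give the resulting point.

P_1: n·r = n·A_3 gives -5x - 4y - 4z = -66.
Foot = A − λn with λ = (n·A − d)/|n|² = (-180 − (-66))/57 = -2.
Foot = (16, 9, 16) − (-2)·(-5, -4, -4) = (6, 1, 8).

(6, 1, 8)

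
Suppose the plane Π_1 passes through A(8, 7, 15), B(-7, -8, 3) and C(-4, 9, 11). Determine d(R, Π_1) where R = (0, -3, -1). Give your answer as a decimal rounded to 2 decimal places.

7.66

AB = (-15, -15, -12), AC = (-12, 2, -4); a normal to Π_1 is AB × AC = (84, 84, -210).
Using A: Π_1 has equation 84x + 84y - 210z = -1890.
n·R − d = (84)·(0) + (84)·(-3) + (-210)·(-1) − (-1890) = 1848; |n| = √58212.
Distance = |1848| / √58212 = 1848/√58212 ≈ 7.66.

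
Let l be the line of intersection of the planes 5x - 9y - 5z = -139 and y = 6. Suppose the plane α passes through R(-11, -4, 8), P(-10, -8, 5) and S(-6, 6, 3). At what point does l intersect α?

Direction of l: (5, -9, -5) × (0, 1, 0) = (5, 0, 5).
A point on l: solving the two plane equations with x = -25 gives (-25, 6, -8).
RP = (1, -4, -3), RS = (5, 10, -5); a normal to α is RP × RS = (50, -10, 30).
Using R: α has equation 50x - 10y + 30z = -270.
Substitute r = (-25, 6, -8) + t(5, 0, 5) into the plane: -1550 + 400t = -270, so t = 16/5.
Intersection: (-25, 6, -8) + (16/5)·(5, 0, 5) = (-9, 6, 8).

(-9, 6, 8)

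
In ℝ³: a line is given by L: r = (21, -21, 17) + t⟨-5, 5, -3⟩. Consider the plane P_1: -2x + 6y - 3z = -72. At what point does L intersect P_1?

Substitute r = (21, -21, 17) + t(-5, 5, -3) into the plane: -219 + 49t = -72, so t = 3.
Intersection: (21, -21, 17) + 3·(-5, 5, -3) = (6, -6, 8).

(6, -6, 8)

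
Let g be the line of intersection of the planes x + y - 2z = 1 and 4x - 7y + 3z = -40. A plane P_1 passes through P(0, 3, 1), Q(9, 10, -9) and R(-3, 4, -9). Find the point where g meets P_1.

(-6, 1, -3)

Direction of g: (1, 1, -2) × (4, -7, 3) = (-11, -11, -11).
A point on g: solving the two plane equations with x = -4 gives (-4, 3, -1).
PQ = (9, 7, -10), PR = (-3, 1, -10); a normal to P_1 is PQ × PR = (-60, 120, 30).
Using P: P_1 has equation -60x + 120y + 30z = 390.
Substitute r = (-4, 3, -1) + t(-11, -11, -11) into the plane: 570 + (-990)t = 390, so t = 2/11.
Intersection: (-4, 3, -1) + (2/11)·(-11, -11, -11) = (-6, 1, -3).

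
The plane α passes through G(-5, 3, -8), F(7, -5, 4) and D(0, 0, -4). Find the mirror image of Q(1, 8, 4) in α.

GF = (12, -8, 12), GD = (5, -3, 4); a normal to α is GF × GD = (4, 12, 4).
Using G: α has equation 4x + 12y + 4z = -16.
λ = (n·Q − d)/|n|² = (116 − (-16))/176 = 3/4.
Reflection = Q − 2λn = (1, 8, 4) − (3/2)·(4, 12, 4) = (-5, -10, -2).

(-5, -10, -2)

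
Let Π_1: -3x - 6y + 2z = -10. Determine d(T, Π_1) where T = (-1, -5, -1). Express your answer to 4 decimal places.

5.8571

n·T − d = (-3)·(-1) + (-6)·(-5) + (2)·(-1) − (-10) = 41; |n| = √49.
Distance = |41| / √49 = 41/√49 ≈ 5.8571.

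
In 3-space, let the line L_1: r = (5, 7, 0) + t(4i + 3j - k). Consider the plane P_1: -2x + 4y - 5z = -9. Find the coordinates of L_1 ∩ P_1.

(-7, -2, 3)

Substitute r = (5, 7, 0) + t(4, 3, -1) into the plane: 18 + 9t = -9, so t = -3.
Intersection: (5, 7, 0) + (-3)·(4, 3, -1) = (-7, -2, 3).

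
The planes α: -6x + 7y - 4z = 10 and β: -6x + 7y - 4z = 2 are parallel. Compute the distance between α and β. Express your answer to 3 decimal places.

Same normal n = (-6, 7, -4) with |n| = √101; distance = |10 − 2| / |n| = 8/√101 ≈ 0.796.

0.796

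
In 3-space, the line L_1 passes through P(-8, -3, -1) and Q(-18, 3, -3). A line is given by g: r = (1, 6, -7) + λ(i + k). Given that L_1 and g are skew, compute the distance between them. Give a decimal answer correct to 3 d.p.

13.891

A direction vector for L_1 is Q − P = (-10, 6, -2).
Common perpendicular direction n = (-10, 6, -2) × (1, 0, 1) = (6, 8, -6).
With w = (1, 6, -7) − (-8, -3, -1) = (9, 9, -6), w · n = 162.
Distance = |w · n| / |n| = |162| / √136 ≈ 13.891.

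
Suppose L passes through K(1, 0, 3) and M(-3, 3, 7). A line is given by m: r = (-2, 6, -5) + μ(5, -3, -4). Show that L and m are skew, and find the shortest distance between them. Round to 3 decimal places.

A direction vector for L is M − K = (-4, 3, 4).
Common perpendicular direction n = (-4, 3, 4) × (5, -3, -4) = (0, 4, -3).
With w = (-2, 6, -5) − (1, 0, 3) = (-3, 6, -8), w · n = 48.
Since n ≠ 0 the lines are not parallel, and w · n = 48 ≠ 0 so they do not intersect; hence they are skew.
Distance = |w · n| / |n| = |48| / √25 ≈ 9.600.

9.600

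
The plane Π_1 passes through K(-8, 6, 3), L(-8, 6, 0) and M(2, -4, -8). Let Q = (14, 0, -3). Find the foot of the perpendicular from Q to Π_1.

KL = (0, 0, -3), KM = (10, -10, -11); a normal to Π_1 is KL × KM = (-30, -30, 0).
Using K: Π_1 has equation -30x - 30y = 60.
Foot = Q − λn with λ = (n·Q − d)/|n|² = (-420 − 60)/1800 = -4/15.
Foot = (14, 0, -3) − (-4/15)·(-30, -30, 0) = (6, -8, -3).

(6, -8, -3)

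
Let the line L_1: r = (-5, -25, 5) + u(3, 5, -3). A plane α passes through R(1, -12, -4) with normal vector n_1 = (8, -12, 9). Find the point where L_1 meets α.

(4, -10, -4)

α: n_1·r = n_1·R gives 8x - 12y + 9z = 116.
Substitute r = (-5, -25, 5) + t(3, 5, -3) into the plane: 305 + (-63)t = 116, so t = 3.
Intersection: (-5, -25, 5) + 3·(3, 5, -3) = (4, -10, -4).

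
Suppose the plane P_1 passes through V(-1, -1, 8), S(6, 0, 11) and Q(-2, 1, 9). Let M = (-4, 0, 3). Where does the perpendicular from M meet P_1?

(-5, -2, 6)

VS = (7, 1, 3), VQ = (-1, 2, 1); a normal to P_1 is VS × VQ = (-5, -10, 15).
Using V: P_1 has equation -5x - 10y + 15z = 135.
Foot = M − λn with λ = (n·M − d)/|n|² = (65 − 135)/350 = -1/5.
Foot = (-4, 0, 3) − (-1/5)·(-5, -10, 15) = (-5, -2, 6).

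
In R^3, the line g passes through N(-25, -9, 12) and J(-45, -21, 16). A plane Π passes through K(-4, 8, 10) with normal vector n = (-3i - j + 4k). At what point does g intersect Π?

A direction vector for g is J − N = (-20, -12, 4).
Π: n·r = n·K gives -3x - y + 4z = 44.
Substitute r = (-25, -9, 12) + t(-20, -12, 4) into the plane: 132 + 88t = 44, so t = -1.
Intersection: (-25, -9, 12) + (-1)·(-20, -12, 4) = (-5, 3, 8).

(-5, 3, 8)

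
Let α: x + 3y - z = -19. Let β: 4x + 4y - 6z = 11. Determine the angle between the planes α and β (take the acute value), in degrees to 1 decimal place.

36.4

cos θ = |n₁·n₂| / (|n₁||n₂|) = |22| / (√11 · √68).
θ = arccos(0.80440) ≈ 36.4°.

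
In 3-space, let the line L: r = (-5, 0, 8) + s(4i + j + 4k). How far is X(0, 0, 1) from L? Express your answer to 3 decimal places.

Taking (-5, 0, 8) on L with direction v = (4, 1, 4): w = X − (-5, 0, 8) = (5, 0, -7), and w × v = (7, -48, 5).
Distance = |w × v| / |v| = √2378 / √33 ≈ 8.489.

8.489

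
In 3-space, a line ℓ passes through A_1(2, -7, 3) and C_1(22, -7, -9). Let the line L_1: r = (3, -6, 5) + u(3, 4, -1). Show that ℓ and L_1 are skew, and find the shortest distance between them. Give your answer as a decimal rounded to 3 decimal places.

2.028

A direction vector for ℓ is C_1 − A_1 = (20, 0, -12).
Common perpendicular direction n = (20, 0, -12) × (3, 4, -1) = (48, -16, 80).
With w = (3, -6, 5) − (2, -7, 3) = (1, 1, 2), w · n = 192.
Since n ≠ 0 the lines are not parallel, and w · n = 192 ≠ 0 so they do not intersect; hence they are skew.
Distance = |w · n| / |n| = |192| / √8960 ≈ 2.028.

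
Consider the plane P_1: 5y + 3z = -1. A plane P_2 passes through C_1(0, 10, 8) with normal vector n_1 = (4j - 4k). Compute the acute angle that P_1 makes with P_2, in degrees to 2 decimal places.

P_2: n_1·r = n_1·C_1 gives 4y - 4z = 8.
cos θ = |n₁·n₂| / (|n₁||n₂|) = |8| / (√34 · √32).
θ = arccos(0.24254) ≈ 75.96°.

75.96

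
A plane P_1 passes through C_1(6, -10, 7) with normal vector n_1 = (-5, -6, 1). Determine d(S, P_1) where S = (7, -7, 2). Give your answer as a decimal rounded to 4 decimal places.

P_1: n_1·r = n_1·C_1 gives -5x - 6y + z = 37.
n·S − d = (-5)·(7) + (-6)·(-7) + (1)·(2) − 37 = -28; |n| = √62.
Distance = |-28| / √62 = 28/√62 ≈ 3.5560.

3.5560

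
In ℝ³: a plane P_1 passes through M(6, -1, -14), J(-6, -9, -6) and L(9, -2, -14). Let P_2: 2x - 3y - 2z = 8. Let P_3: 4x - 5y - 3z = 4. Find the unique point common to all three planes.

(-9, -2, -10)

MJ = (-12, -8, 8), ML = (3, -1, 0); a normal to P_1 is MJ × ML = (8, 24, 36).
Using M: P_1 has equation 8x + 24y + 36z = -480.
Solving the 3×3 linear system 8x + 24y + 36z = -480, 2x - 3y - 2z = 8, 4x - 5y - 3z = 4 (e.g. by elimination or Cramer's rule, determinant = 16) gives (-9, -2, -10).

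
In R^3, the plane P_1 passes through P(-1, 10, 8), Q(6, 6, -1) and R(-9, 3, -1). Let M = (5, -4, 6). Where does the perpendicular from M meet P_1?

PQ = (7, -4, -9), PR = (-8, -7, -9); a normal to P_1 is PQ × PR = (-27, 135, -81).
Using P: P_1 has equation -27x + 135y - 81z = 729.
Foot = M − λn with λ = (n·M − d)/|n|² = (-1161 − 729)/25515 = -2/27.
Foot = (5, -4, 6) − (-2/27)·(-27, 135, -81) = (3, 6, 0).

(3, 6, 0)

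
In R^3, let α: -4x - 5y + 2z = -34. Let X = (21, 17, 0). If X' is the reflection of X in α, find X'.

(-3, -13, 12)

λ = (n·X − d)/|n|² = (-169 − (-34))/45 = -3.
Reflection = X − 2λn = (21, 17, 0) − (-6)·(-4, -5, 2) = (-3, -13, 12).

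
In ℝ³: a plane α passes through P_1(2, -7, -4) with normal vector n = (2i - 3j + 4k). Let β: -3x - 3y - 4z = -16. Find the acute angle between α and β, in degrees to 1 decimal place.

α: n·r = n·P_1 gives 2x - 3y + 4z = 9.
cos θ = |n₁·n₂| / (|n₁||n₂|) = |-13| / (√29 · √34).
θ = arccos(0.41400) ≈ 65.5°.

65.5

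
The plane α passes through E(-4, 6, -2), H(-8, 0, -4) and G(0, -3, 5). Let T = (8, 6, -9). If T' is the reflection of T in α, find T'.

EH = (-4, -6, -2), EG = (4, -9, 7); a normal to α is EH × EG = (-60, 20, 60).
Using E: α has equation -60x + 20y + 60z = 240.
λ = (n·T − d)/|n|² = (-900 − 240)/7600 = -3/20.
Reflection = T − 2λn = (8, 6, -9) − (-3/10)·(-60, 20, 60) = (-10, 12, 9).

(-10, 12, 9)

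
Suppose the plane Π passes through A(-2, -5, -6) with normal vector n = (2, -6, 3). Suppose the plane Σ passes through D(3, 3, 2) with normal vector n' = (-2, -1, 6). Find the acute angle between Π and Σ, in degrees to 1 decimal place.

Π: n·r = n·A gives 2x - 6y + 3z = 8.
Σ: n'·r = n'·D gives -2x - y + 6z = 3.
cos θ = |n₁·n₂| / (|n₁||n₂|) = |20| / (√49 · √41).
θ = arccos(0.44621) ≈ 63.5°.

63.5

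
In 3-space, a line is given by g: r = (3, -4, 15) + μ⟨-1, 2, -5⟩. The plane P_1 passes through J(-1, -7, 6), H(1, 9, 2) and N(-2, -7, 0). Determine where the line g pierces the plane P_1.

JH = (2, 16, -4), JN = (-1, 0, -6); a normal to P_1 is JH × JN = (-96, 16, 16).
Using J: P_1 has equation -96x + 16y + 16z = 80.
Substitute r = (3, -4, 15) + t(-1, 2, -5) into the plane: -112 + 48t = 80, so t = 4.
Intersection: (3, -4, 15) + 4·(-1, 2, -5) = (-1, 4, -5).

(-1, 4, -5)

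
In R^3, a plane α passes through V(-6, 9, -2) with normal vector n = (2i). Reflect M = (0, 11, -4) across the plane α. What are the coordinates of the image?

(-12, 11, -4)

α: n·r = n·V gives 2x = -12.
λ = (n·M − d)/|n|² = (0 − (-12))/4 = 3.
Reflection = M − 2λn = (0, 11, -4) − 6·(2, 0, 0) = (-12, 11, -4).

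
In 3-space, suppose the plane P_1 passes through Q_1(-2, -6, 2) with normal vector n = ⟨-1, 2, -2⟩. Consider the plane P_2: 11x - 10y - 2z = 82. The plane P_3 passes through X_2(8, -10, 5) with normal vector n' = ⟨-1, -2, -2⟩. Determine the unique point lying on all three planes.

P_1: n·r = n·Q_1 gives -x + 2y - 2z = -14.
P_3: n'·r = n'·X_2 gives -x - 2y - 2z = 2.
Solving the 3×3 linear system -x + 2y - 2z = -14, 11x - 10y - 2z = 82, -x - 2y - 2z = 2 (e.g. by elimination or Cramer's rule, determinant = 96) gives (4, -4, 1).

(4, -4, 1)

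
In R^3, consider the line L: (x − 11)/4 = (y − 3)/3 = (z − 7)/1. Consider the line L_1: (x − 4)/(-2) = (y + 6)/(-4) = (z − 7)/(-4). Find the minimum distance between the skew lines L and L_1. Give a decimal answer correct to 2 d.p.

3.69

L has direction (4, 3, 1) through (11, 3, 7).
L_1 has direction (-2, -4, -4) through (4, -6, 7).
Common perpendicular direction n = (4, 3, 1) × (-2, -4, -4) = (-8, 14, -10).
With w = (4, -6, 7) − (11, 3, 7) = (-7, -9, 0), w · n = -70.
Distance = |w · n| / |n| = |-70| / √360 ≈ 3.69.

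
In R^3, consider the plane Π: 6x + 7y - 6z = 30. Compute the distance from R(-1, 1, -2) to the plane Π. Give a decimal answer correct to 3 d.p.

1.545

n·R − d = (6)·(-1) + (7)·(1) + (-6)·(-2) − 30 = -17; |n| = √121.
Distance = |-17| / √121 = 17/√121 ≈ 1.545.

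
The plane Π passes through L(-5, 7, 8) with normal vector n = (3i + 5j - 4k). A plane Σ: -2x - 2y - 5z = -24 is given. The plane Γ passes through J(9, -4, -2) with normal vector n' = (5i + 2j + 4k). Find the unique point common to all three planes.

Π: n·r = n·L gives 3x + 5y - 4z = -12.
Γ: n'·r = n'·J gives 5x + 2y + 4z = 29.
Solving the 3×3 linear system 3x + 5y - 4z = -12, -2x - 2y - 5z = -24, 5x + 2y + 4z = 29 (e.g. by elimination or Cramer's rule, determinant = -103) gives (3, -1, 4).

(3, -1, 4)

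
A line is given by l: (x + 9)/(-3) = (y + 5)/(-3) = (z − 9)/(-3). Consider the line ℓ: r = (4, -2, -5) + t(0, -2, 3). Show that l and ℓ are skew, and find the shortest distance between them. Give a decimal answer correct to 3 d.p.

13.627

l has direction (-3, -3, -3) through (-9, -5, 9).
Common perpendicular direction n = (-3, -3, -3) × (0, -2, 3) = (-15, 9, 6).
With w = (4, -2, -5) − (-9, -5, 9) = (13, 3, -14), w · n = -252.
Since n ≠ 0 the lines are not parallel, and w · n = -252 ≠ 0 so they do not intersect; hence they are skew.
Distance = |w · n| / |n| = |-252| / √342 ≈ 13.627.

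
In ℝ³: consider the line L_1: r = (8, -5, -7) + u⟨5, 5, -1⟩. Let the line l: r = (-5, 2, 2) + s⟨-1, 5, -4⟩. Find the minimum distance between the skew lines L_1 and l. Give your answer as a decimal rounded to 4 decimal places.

15.4652

Common perpendicular direction n = (5, 5, -1) × (-1, 5, -4) = (-15, 21, 30).
With w = (-5, 2, 2) − (8, -5, -7) = (-13, 7, 9), w · n = 612.
Distance = |w · n| / |n| = |612| / √1566 ≈ 15.4652.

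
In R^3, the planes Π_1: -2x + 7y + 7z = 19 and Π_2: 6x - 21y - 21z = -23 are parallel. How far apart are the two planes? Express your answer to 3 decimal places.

1.122

Rescale Π_2 by 1/(-3): -2x + 7y + 7z = 23/3. Then distance = |19 − (23/3)| / √102 ≈ 1.122.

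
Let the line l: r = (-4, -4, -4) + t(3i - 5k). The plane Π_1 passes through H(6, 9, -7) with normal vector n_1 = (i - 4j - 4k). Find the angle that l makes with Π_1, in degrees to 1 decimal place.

Π_1: n_1·r = n_1·H gives x - 4y - 4z = -2.
sin θ = |n·v| / (|n||v|) = |23| / (√33 · √34) = 0.68664.
θ ≈ 43.4°.

43.4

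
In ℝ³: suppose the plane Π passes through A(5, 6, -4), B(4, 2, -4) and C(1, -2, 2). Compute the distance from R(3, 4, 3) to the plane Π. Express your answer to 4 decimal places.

0.7692

AB = (-1, -4, 0), AC = (-4, -8, 6); a normal to Π is AB × AC = (-24, 6, -8).
Using A: Π has equation -24x + 6y - 8z = -52.
n·R − d = (-24)·(3) + (6)·(4) + (-8)·(3) − (-52) = -20; |n| = √676.
Distance = |-20| / √676 = 20/√676 ≈ 0.7692.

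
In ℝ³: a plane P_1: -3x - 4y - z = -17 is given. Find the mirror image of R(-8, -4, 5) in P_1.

λ = (n·R − d)/|n|² = (35 − (-17))/26 = 2.
Reflection = R − 2λn = (-8, -4, 5) − 4·(-3, -4, -1) = (4, 12, 9).

(4, 12, 9)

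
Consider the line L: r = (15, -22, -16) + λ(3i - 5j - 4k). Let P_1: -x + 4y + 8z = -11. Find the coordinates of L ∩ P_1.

(3, -2, 0)

Substitute r = (15, -22, -16) + t(3, -5, -4) into the plane: -231 + (-55)t = -11, so t = -4.
Intersection: (15, -22, -16) + (-4)·(3, -5, -4) = (3, -2, 0).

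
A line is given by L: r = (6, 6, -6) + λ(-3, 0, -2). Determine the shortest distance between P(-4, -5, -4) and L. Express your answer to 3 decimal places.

13.153

Taking (6, 6, -6) on L with direction v = (-3, 0, -2): w = P − (6, 6, -6) = (-10, -11, 2), and w × v = (22, -26, -33).
Distance = |w × v| / |v| = √2249 / √13 ≈ 13.153.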